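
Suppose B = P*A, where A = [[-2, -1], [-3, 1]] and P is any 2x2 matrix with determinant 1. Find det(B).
-5

By the multiplicative property of determinants, det(B) = det(P*A) = det(P) * det(A) = det(A),
so the determinant is invariant under multiplication by any determinant-1 matrix; we just need det(A).

det(A) = (-2)(1) - (-1)(-3) = -2 - 3 = -5

Therefore det(B) = 1 * (-5) = -5.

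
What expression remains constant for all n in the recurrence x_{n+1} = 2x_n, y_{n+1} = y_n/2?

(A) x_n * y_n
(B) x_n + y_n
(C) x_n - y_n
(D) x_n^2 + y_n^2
A

For the recurrence x_{n+1} = 2x_n, y_{n+1} = y_n/2:

x_{n+1} * y_{n+1} = (2x_n) * (y_n/2) = x_n * y_n
The product is conserved.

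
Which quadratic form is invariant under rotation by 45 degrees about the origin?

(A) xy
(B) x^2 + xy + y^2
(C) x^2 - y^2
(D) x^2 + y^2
D

Rotation by 45 degrees sends (x, y) to (sqrt(2)x/2 - sqrt(2)y/2, sqrt(2)x/2 + sqrt(2)y/2).
Substitute the transformed coordinates into each option and compare with the original:
(A) xy  ->  (sqrt(2)x/2 - sqrt(2)y/2)(sqrt(2)x/2 + sqrt(2)y/2) = x^2/2 - y^2/2   [differs from xy: not invariant]
(B) x^2 + xy + y^2  ->  (sqrt(2)x/2 - sqrt(2)y/2)^2 + (sqrt(2)x/2 - sqrt(2)y/2)(sqrt(2)x/2 + sqrt(2)y/2) + (sqrt(2)x/2 + sqrt(2)y/2)^2 = 3x^2/2 + y^2/2   [differs from x^2 + xy + y^2: not invariant]
(C) x^2 - y^2  ->  (sqrt(2)x/2 - sqrt(2)y/2)^2 - (sqrt(2)x/2 + sqrt(2)y/2)^2 = -2xy   [differs from x^2 - y^2: not invariant]
(D) x^2 + y^2  ->  (sqrt(2)x/2 - sqrt(2)y/2)^2 + (sqrt(2)x/2 + sqrt(2)y/2)^2 = x^2 + y^2   [equals x^2 + y^2: invariant]

Only option (D), x^2 + y^2, is unchanged by the transformation.
x^2 + y^2 is the squared distance from the origin, which rotations preserve.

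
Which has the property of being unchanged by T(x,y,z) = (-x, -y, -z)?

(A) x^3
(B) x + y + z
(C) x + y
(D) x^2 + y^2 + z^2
D

Apply T(x,y,z) = (-x, -y, -z) to each option, i.e. replace (x, y, z) by the transformed coordinates.
Substitute the transformed coordinates into each option and compare with the original:
(A) x^3  ->  (-x)^3 = -x^3   [differs from x^3: not invariant]
(B) x + y + z  ->  (-x) + (-y) + (-z) = -x - y - z   [differs from x + y + z: not invariant]
(C) x + y  ->  (-x) + (-y) = -x - y   [differs from x + y: not invariant]
(D) x^2 + y^2 + z^2  ->  (-x)^2 + (-y)^2 + (-z)^2 = x^2 + y^2 + z^2   [equals x^2 + y^2 + z^2: invariant]

Only option (D), x^2 + y^2 + z^2, is unchanged by the transformation.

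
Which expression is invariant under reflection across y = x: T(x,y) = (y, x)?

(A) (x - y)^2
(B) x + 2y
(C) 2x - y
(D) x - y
A

The map is reflection across y = x: T(x,y) = (y, x).
Substitute the transformed coordinates into each option and compare with the original:
(A) (x - y)^2  ->  ((y) - (x))^2 = x^2 - 2xy + y^2   [equals (x - y)^2: invariant]
(B) x + 2y  ->  (y) + 2(x) = 2x + y   [differs from x + 2y: not invariant]
(C) 2x - y  ->  2(y) - (x) = -x + 2y   [differs from 2x - y: not invariant]
(D) x - y  ->  (y) - (x) = -x + y   [differs from x - y: not invariant]

Only option (A), (x - y)^2, is unchanged by the transformation.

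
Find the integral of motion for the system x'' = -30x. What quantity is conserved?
E = (x')^2 + 30x^2

Multiply the equation by x':
x' * x'' = -30x * x'
The left side is d/dt[(x')^2/2] and the right side is d/dt[-30x^2/2], so
d/dt[(x')^2/2 + 30x^2/2] = 0, i.e. (x')^2/2 + 30x^2/2 = constant.
Multiplying by 2, the integral of motion is E = (x')^2 + 30x^2.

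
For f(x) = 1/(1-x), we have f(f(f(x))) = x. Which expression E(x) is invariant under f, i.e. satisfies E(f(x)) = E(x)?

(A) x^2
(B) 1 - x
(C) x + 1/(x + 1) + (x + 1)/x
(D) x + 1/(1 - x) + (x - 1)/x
D

Replace x by f(x) = 1/(1 - x) in each option and simplify. As a quick numerical cross-check, also compare E(5) with E(f(5)) = E(-1/4).

(A) x^2  ->  (1/(1 - x))^2 = (x - 1)^(-2); check: E(5) = 25 but E(-1/4) = 1/16.   [not invariant]
(B) 1 - x  ->  1 - (1/(1 - x)) = x/(x - 1); check: E(5) = -4 but E(-1/4) = 5/4.   [not invariant]
(C) x + 1/(x + 1) + (x + 1)/x  ->  (1/(1 - x)) + 1/((1/(1 - x)) + 1) + ((1/(1 - x)) + 1)/(1/(1 - x)) = (-x^3 + 6x^2 - 11x + 7)/(x^2 - 3x + 2); check: E(5) = 191/30 but E(-1/4) = -23/12.   [not invariant]
(D) x + 1/(1 - x) + (x - 1)/x  ->  (1/(1 - x)) + 1/(1 - (1/(1 - x))) + ((1/(1 - x)) - 1)/(1/(1 - x)), which simplifies back to x + 1/(1 - x) + (x - 1)/x; check: E(5) = 111/20, E(-1/4) = 111/20.   [invariant]

Only (D) is unchanged. Indeed f(f(x)) = 1/(1 - 1/(1-x)) = (1-x)/(-x) = (x-1)/x, so E(x) = x + f(x) + f(f(x)) is the sum over the whole 3-cycle; applying f just permutes the three terms cyclically (x -> f(x) -> f(f(x)) -> x), leaving the sum unchanged.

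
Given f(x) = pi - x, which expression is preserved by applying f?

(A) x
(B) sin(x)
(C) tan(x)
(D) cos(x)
B

For f(x) = pi - x:
sin(pi - x) = sin(x), so sine is invariant under this transformation.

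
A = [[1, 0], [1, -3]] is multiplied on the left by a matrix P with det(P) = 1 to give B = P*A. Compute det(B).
-3

By the multiplicative property of determinants, det(B) = det(P*A) = det(P) * det(A) = det(A),
so the determinant is invariant under multiplication by any determinant-1 matrix; we just need det(A).

det(A) = (1)(-3) - (0)(1) = -3 - 0 = -3

Therefore det(B) = 1 * (-3) = -3.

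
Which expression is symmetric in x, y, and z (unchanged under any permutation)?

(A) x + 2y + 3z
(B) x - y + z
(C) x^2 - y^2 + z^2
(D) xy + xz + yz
D

A symmetric expression is unchanged when the variables are permuted; here the transformation to test is the swap (x, y) -> (y, x).
A symmetric expression must survive every permutation; the single swap x <-> y already eliminates the distractors, and the keyed expression is also unchanged by x <-> z and y <-> z (each variable enters it in exactly the same way).
Substitute the transformed coordinates into each option and compare with the original:
(A) x + 2y + 3z  ->  (y) + 2(x) + 3z = 2x + y + 3z   [differs from x + 2y + 3z: not invariant]
(B) x - y + z  ->  (y) - (x) + z = -x + y + z   [differs from x - y + z: not invariant]
(C) x^2 - y^2 + z^2  ->  (y)^2 - (x)^2 + z^2 = -x^2 + y^2 + z^2   [differs from x^2 - y^2 + z^2: not invariant]
(D) xy + xz + yz  ->  (y)(x) + (y)z + (x)z = xy + xz + yz   [equals xy + xz + yz: invariant]

Only option (D), xy + xz + yz, is unchanged by the transformation.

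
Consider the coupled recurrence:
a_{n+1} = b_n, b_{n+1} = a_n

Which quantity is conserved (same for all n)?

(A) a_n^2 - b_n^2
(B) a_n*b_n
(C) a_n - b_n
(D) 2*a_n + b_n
B

Replace a_n by a_{n+1} = b_n and b_n by b_{n+1} = a_n in each option and simplify:
(A) a_n^2 - b_n^2  ->  (b_n)^2 - (a_n)^2 = -a_n^2 + b_n^2   [not conserved]
(B) a_n*b_n  ->  (b_n)*(a_n) = a_n*b_n   [conserved]
(C) a_n - b_n  ->  (b_n) - (a_n) = -a_n + b_n   [not conserved]
(D) 2*a_n + b_n  ->  2*(b_n) + (a_n) = a_n + 2*b_n   [not conserved]

Only (B) a_n*b_n returns to itself after one step, so it is the conserved quantity.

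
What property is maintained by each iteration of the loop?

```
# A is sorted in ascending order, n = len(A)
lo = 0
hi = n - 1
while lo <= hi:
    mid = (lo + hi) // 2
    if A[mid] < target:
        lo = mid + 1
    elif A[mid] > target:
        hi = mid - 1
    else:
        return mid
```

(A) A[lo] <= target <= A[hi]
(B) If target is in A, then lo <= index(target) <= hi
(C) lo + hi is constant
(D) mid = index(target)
B

A loop invariant must hold before the first iteration and be re-established by every execution of the body.

(B) If target is in A, then lo <= index(target) <= hi: Before the loop [lo, hi] = [0, n-1] covers every index. When A[mid] < target, sortedness puts target strictly to the right of mid, so setting lo = mid + 1 keeps index(target) in [lo, hi]; symmetrically for hi = mid - 1. Hence 'if target is in A then lo <= index(target) <= hi' holds after every iteration, and when lo > hi it proves target is absent.

The other options fail:
(A) A[lo] <= target <= A[hi]: fails when target is not in A (e.g. target < A[0] already violates it before the loop), so it is not maintained in general.
(C) lo + hi is constant: each iteration moves exactly one of lo, hi, so lo + hi changes (e.g. 0 + (n-1) becomes (mid+1) + (n-1)).
(D) mid = index(target): mid is just the current probe; it equals index(target) only on the iteration that returns.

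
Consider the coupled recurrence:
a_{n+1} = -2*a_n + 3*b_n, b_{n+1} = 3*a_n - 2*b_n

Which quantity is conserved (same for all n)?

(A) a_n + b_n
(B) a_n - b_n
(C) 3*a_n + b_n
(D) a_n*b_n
A

Replace a_n by a_{n+1} = -2*a_n + 3*b_n and b_n by b_{n+1} = 3*a_n - 2*b_n in each option and simplify:
(A) a_n + b_n  ->  (-2*a_n + 3*b_n) + (3*a_n - 2*b_n) = a_n + b_n   [conserved]
(B) a_n - b_n  ->  (-2*a_n + 3*b_n) - (3*a_n - 2*b_n) = -5*a_n + 5*b_n   [not conserved]
(C) 3*a_n + b_n  ->  3*(-2*a_n + 3*b_n) + (3*a_n - 2*b_n) = -3*a_n + 7*b_n   [not conserved]
(D) a_n*b_n  ->  (-2*a_n + 3*b_n)*(3*a_n - 2*b_n) = -6*a_n^2 + 13*a_n*b_n - 6*b_n^2   [not conserved]

Only (A) a_n + b_n returns to itself after one step, so it is the conserved quantity.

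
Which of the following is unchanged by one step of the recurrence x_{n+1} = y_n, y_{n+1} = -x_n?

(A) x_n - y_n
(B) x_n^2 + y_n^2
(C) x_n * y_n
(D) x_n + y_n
B

For the recurrence x_{n+1} = y_n, y_{n+1} = -x_n:

x_{n+1}^2 + y_{n+1}^2 = y_n^2 + (-x_n)^2 = x_n^2 + y_n^2
The sum of squares is conserved (like energy in a harmonic oscillator).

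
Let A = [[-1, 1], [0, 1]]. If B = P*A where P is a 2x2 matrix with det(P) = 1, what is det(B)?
-1

By the multiplicative property of determinants, det(B) = det(P*A) = det(P) * det(A) = det(A),
so the determinant is invariant under multiplication by any determinant-1 matrix; we just need det(A).

det(A) = (-1)(1) - (1)(0) = -1 - 0 = -1

Therefore det(B) = 1 * (-1) = -1.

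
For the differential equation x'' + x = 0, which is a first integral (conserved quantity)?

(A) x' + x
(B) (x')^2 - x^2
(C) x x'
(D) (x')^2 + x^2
D

A first integral I satisfies dI/dt = 0 along every solution. Differentiate each option and use the equation of motion:
(A) d/dt[x' + x] = x'' + x' = -x + x', not identically 0
(B) d/dt[(x')^2 - x^2] = 2x'x'' - 2x x' = -4x x', not identically 0
(C) d/dt[x x'] = (x')^2 + x x'' = (x')^2 - x^2, not identically 0
(D) d/dt[(x')^2 + x^2] = 2x'x'' + 2x x' = 2x'(-x) + 2x x' = 0

Only (D) has zero time-derivative. So the energy-like quantity (x')^2 + x^2 is the first integral.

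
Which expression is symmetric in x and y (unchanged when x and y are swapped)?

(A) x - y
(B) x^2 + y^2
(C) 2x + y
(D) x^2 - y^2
B

A symmetric expression is unchanged when the variables are permuted; here the transformation to test is the swap (x, y) -> (y, x).
Substitute the transformed coordinates into each option and compare with the original:
(A) x - y  ->  (y) - (x) = -x + y   [differs from x - y: not invariant]
(B) x^2 + y^2  ->  (y)^2 + (x)^2 = x^2 + y^2   [equals x^2 + y^2: invariant]
(C) 2x + y  ->  2(y) + (x) = x + 2y   [differs from 2x + y: not invariant]
(D) x^2 - y^2  ->  (y)^2 - (x)^2 = -x^2 + y^2   [differs from x^2 - y^2: not invariant]

Only option (B), x^2 + y^2, is unchanged by the transformation.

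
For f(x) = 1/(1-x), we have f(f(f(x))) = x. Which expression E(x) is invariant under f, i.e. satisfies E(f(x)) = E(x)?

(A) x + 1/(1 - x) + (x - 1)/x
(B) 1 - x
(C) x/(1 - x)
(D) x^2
A

Replace x by f(x) = 1/(1 - x) in each option and simplify. As a quick numerical cross-check, also compare E(5) with E(f(5)) = E(-1/4).

(A) x + 1/(1 - x) + (x - 1)/x  ->  (1/(1 - x)) + 1/(1 - (1/(1 - x))) + ((1/(1 - x)) - 1)/(1/(1 - x)), which simplifies back to x + 1/(1 - x) + (x - 1)/x; check: E(5) = 111/20, E(-1/4) = 111/20.   [invariant]
(B) 1 - x  ->  1 - (1/(1 - x)) = x/(x - 1); check: E(5) = -4 but E(-1/4) = 5/4.   [not invariant]
(C) x/(1 - x)  ->  (1/(1 - x))/(1 - (1/(1 - x))) = -1/x; check: E(5) = -5/4 but E(-1/4) = -1/5.   [not invariant]
(D) x^2  ->  (1/(1 - x))^2 = (x - 1)^(-2); check: E(5) = 25 but E(-1/4) = 1/16.   [not invariant]

Only (A) is unchanged. Indeed f(f(x)) = 1/(1 - 1/(1-x)) = (1-x)/(-x) = (x-1)/x, so E(x) = x + f(x) + f(f(x)) is the sum over the whole 3-cycle; applying f just permutes the three terms cyclically (x -> f(x) -> f(f(x)) -> x), leaving the sum unchanged.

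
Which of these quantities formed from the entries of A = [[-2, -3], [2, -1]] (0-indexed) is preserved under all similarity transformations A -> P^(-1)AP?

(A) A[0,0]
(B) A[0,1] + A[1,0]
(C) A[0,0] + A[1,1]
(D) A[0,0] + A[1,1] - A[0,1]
C

A[0,0] + A[1,1] is the trace of A. By the cyclic property of the trace, tr(P^(-1)AP) = tr(APP^(-1)) = tr(A), so it is the same for every matrix similar to A.

The other combinations are not similarity invariants. For example, take P = [[1, -1], [0, 1]] (det P = 1), so P^(-1) = [[1, 1], [0, 1]] and
B = P^(-1)AP = [[0, -4], [2, -3]].
Evaluating each option on A and on B:
(A) A[0,0]: -2 for A, 0 for B -> changes
(B) A[0,1] + A[1,0]: -1 for A, -2 for B -> changes
(C) A[0,0] + A[1,1]: -3 for A, -3 for B -> unchanged
(D) A[0,0] + A[1,1] - A[0,1]: 0 for A, 1 for B -> changes

Only (C) A[0,0] + A[1,1] = -3 survives (and it does so for every P, not just this one), so it is the invariant.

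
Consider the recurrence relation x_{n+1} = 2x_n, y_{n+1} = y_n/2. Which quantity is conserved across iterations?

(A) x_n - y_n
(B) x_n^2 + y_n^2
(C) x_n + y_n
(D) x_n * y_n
D

For the recurrence x_{n+1} = 2x_n, y_{n+1} = y_n/2:

x_{n+1} * y_{n+1} = (2x_n) * (y_n/2) = x_n * y_n
The product is conserved.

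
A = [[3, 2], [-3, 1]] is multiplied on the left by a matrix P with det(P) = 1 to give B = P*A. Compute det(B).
9

By the multiplicative property of determinants, det(B) = det(P*A) = det(P) * det(A) = det(A),
so the determinant is invariant under multiplication by any determinant-1 matrix; we just need det(A).

det(A) = (3)(1) - (2)(-3) = 3 - (-6) = 9

Therefore det(B) = 1 * 9 = 9.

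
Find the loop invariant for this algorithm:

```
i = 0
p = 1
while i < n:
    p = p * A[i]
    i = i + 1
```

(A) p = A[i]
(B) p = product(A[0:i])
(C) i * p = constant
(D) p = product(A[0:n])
B

A loop invariant must hold before the first iteration and be re-established by every execution of the body.

(B) p = product(A[0:i]): Initially i = 0 and p = 1 = product of the empty slice A[0:0]. If p = product(A[0:i]) holds at the top of an iteration, the body sets p to product(A[0:i]) * A[i] = product(A[0:i+1]) and then i to i+1, so the property is restored. At exit i = n, giving p = product(A[0:n]).

The other options fail:
(A) p = A[i]: after the first iteration p = A[0] but i = 1; in general p is a product of several elements, not a single one.
(C) i * p = constant: initially i * p = 0, but after one iteration it is 1 * A[0], which is nonzero in general.
(D) p = product(A[0:n]): false before the loop (p = 1, not the full product) -- it only becomes true at exit.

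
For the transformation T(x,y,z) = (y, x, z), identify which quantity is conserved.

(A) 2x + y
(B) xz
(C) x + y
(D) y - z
C

Apply T(x,y,z) = (y, x, z) to each option, i.e. replace (x, y, z) by the transformed coordinates.
Substitute the transformed coordinates into each option and compare with the original:
(A) 2x + y  ->  2(y) + (x) = x + 2y   [differs from 2x + y: not invariant]
(B) xz  ->  (y)(z) = yz   [differs from xz: not invariant]
(C) x + y  ->  (y) + (x) = x + y   [equals x + y: invariant]
(D) y - z  ->  (x) - (z) = x - z   [differs from y - z: not invariant]

Only option (C), x + y, is unchanged by the transformation.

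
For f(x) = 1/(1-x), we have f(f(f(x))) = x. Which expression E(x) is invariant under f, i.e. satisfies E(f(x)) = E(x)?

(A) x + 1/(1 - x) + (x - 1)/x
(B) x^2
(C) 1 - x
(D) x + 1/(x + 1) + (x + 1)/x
A

Replace x by f(x) = 1/(1 - x) in each option and simplify. As a quick numerical cross-check, also compare E(3) with E(f(3)) = E(-1/2).

(A) x + 1/(1 - x) + (x - 1)/x  ->  (1/(1 - x)) + 1/(1 - (1/(1 - x))) + ((1/(1 - x)) - 1)/(1/(1 - x)), which simplifies back to x + 1/(1 - x) + (x - 1)/x; check: E(3) = 19/6, E(-1/2) = 19/6.   [invariant]
(B) x^2  ->  (1/(1 - x))^2 = (x - 1)^(-2); check: E(3) = 9 but E(-1/2) = 1/4.   [not invariant]
(C) 1 - x  ->  1 - (1/(1 - x)) = x/(x - 1); check: E(3) = -2 but E(-1/2) = 3/2.   [not invariant]
(D) x + 1/(x + 1) + (x + 1)/x  ->  (1/(1 - x)) + 1/((1/(1 - x)) + 1) + ((1/(1 - x)) + 1)/(1/(1 - x)) = (-x^3 + 6x^2 - 11x + 7)/(x^2 - 3x + 2); check: E(3) = 55/12 but E(-1/2) = 1/2.   [not invariant]

Only (A) is unchanged. Indeed f(f(x)) = 1/(1 - 1/(1-x)) = (1-x)/(-x) = (x-1)/x, so E(x) = x + f(x) + f(f(x)) is the sum over the whole 3-cycle; applying f just permutes the three terms cyclically (x -> f(x) -> f(f(x)) -> x), leaving the sum unchanged.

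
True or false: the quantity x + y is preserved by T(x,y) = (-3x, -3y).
False

Substitute T(x,y) = (-3x, -3y) into the expression and compare with the original.

Original: x + y
After applying T: (-3x) + (-3y) = -3x - 3y

This differs from the original x + y (difference: -4x - 4y), so the expression is NOT invariant.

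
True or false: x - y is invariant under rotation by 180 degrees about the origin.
False

Applying rotation by 180 degrees: x' = x*cos(180 degrees) - y*sin(180 degrees) = -x, y' = x*sin(180 degrees) + y*cos(180 degrees) = -y

Substituting into x - y:
(-x) - (-y)
= -x + y

This differs from the original expression x - y, so it is NOT invariant.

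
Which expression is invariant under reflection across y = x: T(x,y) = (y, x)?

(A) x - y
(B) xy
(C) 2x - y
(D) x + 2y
B

The map is reflection across y = x: T(x,y) = (y, x).
Substitute the transformed coordinates into each option and compare with the original:
(A) x - y  ->  (y) - (x) = -x + y   [differs from x - y: not invariant]
(B) xy  ->  (y)(x) = xy   [equals xy: invariant]
(C) 2x - y  ->  2(y) - (x) = -x + 2y   [differs from 2x - y: not invariant]
(D) x + 2y  ->  (y) + 2(x) = 2x + y   [differs from x + 2y: not invariant]

Only option (B), xy, is unchanged by the transformation.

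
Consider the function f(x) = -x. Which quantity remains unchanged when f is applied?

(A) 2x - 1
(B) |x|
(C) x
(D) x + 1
B

For f(x) = -x:
Applying f replaces x by -x. Since |-x| = |x|, the absolute value is unchanged by f, whereas x -> -x, 2x - 1 -> -2x - 1 and x + 1 -> -x + 1 all change.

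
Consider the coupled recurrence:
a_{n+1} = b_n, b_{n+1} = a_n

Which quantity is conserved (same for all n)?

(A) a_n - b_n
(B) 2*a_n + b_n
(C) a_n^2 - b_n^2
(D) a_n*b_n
D

Replace a_n by a_{n+1} = b_n and b_n by b_{n+1} = a_n in each option and simplify:
(A) a_n - b_n  ->  (b_n) - (a_n) = -a_n + b_n   [not conserved]
(B) 2*a_n + b_n  ->  2*(b_n) + (a_n) = a_n + 2*b_n   [not conserved]
(C) a_n^2 - b_n^2  ->  (b_n)^2 - (a_n)^2 = -a_n^2 + b_n^2   [not conserved]
(D) a_n*b_n  ->  (b_n)*(a_n) = a_n*b_n   [conserved]

Only (D) a_n*b_n returns to itself after one step, so it is the conserved quantity.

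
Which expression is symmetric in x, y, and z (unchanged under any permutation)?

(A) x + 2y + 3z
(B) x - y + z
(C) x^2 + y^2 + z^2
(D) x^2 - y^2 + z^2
C

A symmetric expression is unchanged when the variables are permuted; here the transformation to test is the swap (x, y) -> (y, x).
A symmetric expression must survive every permutation; the single swap x <-> y already eliminates the distractors, and the keyed expression is also unchanged by x <-> z and y <-> z (each variable enters it in exactly the same way).
Substitute the transformed coordinates into each option and compare with the original:
(A) x + 2y + 3z  ->  (y) + 2(x) + 3z = 2x + y + 3z   [differs from x + 2y + 3z: not invariant]
(B) x - y + z  ->  (y) - (x) + z = -x + y + z   [differs from x - y + z: not invariant]
(C) x^2 + y^2 + z^2  ->  (y)^2 + (x)^2 + z^2 = x^2 + y^2 + z^2   [equals x^2 + y^2 + z^2: invariant]
(D) x^2 - y^2 + z^2  ->  (y)^2 - (x)^2 + z^2 = -x^2 + y^2 + z^2   [differs from x^2 - y^2 + z^2: not invariant]

Only option (C), x^2 + y^2 + z^2, is unchanged by the transformation.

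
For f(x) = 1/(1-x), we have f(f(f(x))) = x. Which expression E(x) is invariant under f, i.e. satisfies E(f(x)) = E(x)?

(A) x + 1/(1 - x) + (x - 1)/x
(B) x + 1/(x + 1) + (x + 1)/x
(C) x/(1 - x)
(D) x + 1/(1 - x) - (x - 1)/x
A

Replace x by f(x) = 1/(1 - x) in each option and simplify. As a quick numerical cross-check, also compare E(4) with E(f(4)) = E(-1/3).

(A) x + 1/(1 - x) + (x - 1)/x  ->  (1/(1 - x)) + 1/(1 - (1/(1 - x))) + ((1/(1 - x)) - 1)/(1/(1 - x)), which simplifies back to x + 1/(1 - x) + (x - 1)/x; check: E(4) = 53/12, E(-1/3) = 53/12.   [invariant]
(B) x + 1/(x + 1) + (x + 1)/x  ->  (1/(1 - x)) + 1/((1/(1 - x)) + 1) + ((1/(1 - x)) + 1)/(1/(1 - x)) = (-x^3 + 6x^2 - 11x + 7)/(x^2 - 3x + 2); check: E(4) = 109/20 but E(-1/3) = -5/6.   [not invariant]
(C) x/(1 - x)  ->  (1/(1 - x))/(1 - (1/(1 - x))) = -1/x; check: E(4) = -4/3 but E(-1/3) = -1/4.   [not invariant]
(D) x + 1/(1 - x) - (x - 1)/x  ->  (1/(1 - x)) + 1/(1 - (1/(1 - x))) - ((1/(1 - x)) - 1)/(1/(1 - x)) = (x^2(1 - x) - x + (x - 1)^2)/(x(x - 1)); check: E(4) = 35/12 but E(-1/3) = -43/12.   [not invariant]

Only (A) is unchanged. Indeed f(f(x)) = 1/(1 - 1/(1-x)) = (1-x)/(-x) = (x-1)/x, so E(x) = x + f(x) + f(f(x)) is the sum over the whole 3-cycle; applying f just permutes the three terms cyclically (x -> f(x) -> f(f(x)) -> x), leaving the sum unchanged.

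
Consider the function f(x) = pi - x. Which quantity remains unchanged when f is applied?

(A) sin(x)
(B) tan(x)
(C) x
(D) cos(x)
A

For f(x) = pi - x:
sin(pi - x) = sin(x), so sine is invariant under this transformation.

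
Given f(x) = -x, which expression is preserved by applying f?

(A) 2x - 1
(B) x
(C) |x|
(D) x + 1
C

For f(x) = -x:
Applying f replaces x by -x. Since |-x| = |x|, the absolute value is unchanged by f, whereas x -> -x, 2x - 1 -> -2x - 1 and x + 1 -> -x + 1 all change.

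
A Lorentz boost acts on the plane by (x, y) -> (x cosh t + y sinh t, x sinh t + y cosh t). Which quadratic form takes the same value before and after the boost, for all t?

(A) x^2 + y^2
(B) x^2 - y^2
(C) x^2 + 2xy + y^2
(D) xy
B

Write x' = x cosh t + y sinh t, y' = x sinh t + y cosh t and substitute into each option:
(A) x^2 + y^2: (x cosh t + y sinh t)^2 + (x sinh t + y cosh t)^2 = (x^2 + y^2)(cosh^2 t + sinh^2 t) + 4xy sinh t cosh t = (x^2 + y^2) cosh 2t + 2xy sinh 2t   [not invariant for t != 0]
(B) x^2 - y^2: (x cosh t + y sinh t)^2 - (x sinh t + y cosh t)^2 = x^2(cosh^2 t - sinh^2 t) + 2xy(cosh t sinh t - sinh t cosh t) + y^2(sinh^2 t - cosh^2 t) = x^2 - y^2   [invariant, using cosh^2 t - sinh^2 t = 1]
(C) x^2 + 2xy + y^2: (x' + y')^2 with x' + y' = (x + y)(cosh t + sinh t) = (x + y)e^t, so it becomes (x + y)^2 e^(2t)   [not invariant for t != 0]
(D) xy: (x cosh t + y sinh t)(x sinh t + y cosh t) = xy(cosh^2 t + sinh^2 t) + (x^2 + y^2) sinh t cosh t = xy cosh 2t + (x^2 + y^2)(sinh 2t)/2   [not invariant for t != 0]

Only (B) x^2 - y^2 is unchanged; it is the Minkowski form preserved by Lorentz boosts, just as x^2 + y^2 is preserved by ordinary rotations.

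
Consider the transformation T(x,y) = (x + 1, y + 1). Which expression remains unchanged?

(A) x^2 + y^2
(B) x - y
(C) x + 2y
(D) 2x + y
B

An expression E(x,y) is invariant under T if E(T(x,y)) = E(x,y). Here T(x,y) = (x + 1, y + 1).
Substitute the transformed coordinates into each option and compare with the original:
(A) x^2 + y^2  ->  (x + 1)^2 + (y + 1)^2 = x^2 + 2x + y^2 + 2y + 2   [differs from x^2 + y^2: not invariant]
(B) x - y  ->  (x + 1) - (y + 1) = x - y   [equals x - y: invariant]
(C) x + 2y  ->  (x + 1) + 2(y + 1) = x + 2y + 3   [differs from x + 2y: not invariant]
(D) 2x + y  ->  2(x + 1) + (y + 1) = 2x + y + 3   [differs from 2x + y: not invariant]

Only option (B), x - y, is unchanged by the transformation.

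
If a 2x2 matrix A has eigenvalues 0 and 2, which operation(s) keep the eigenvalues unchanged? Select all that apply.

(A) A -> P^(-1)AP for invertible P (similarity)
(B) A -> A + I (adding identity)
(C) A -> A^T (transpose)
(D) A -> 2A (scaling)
A and C

Eigenvalues are preserved by:
1. Similarity transformations: A -> P^(-1)AP (same characteristic polynomial)
2. Transpose: A^T has the same eigenvalues as A

Eigenvalues are NOT preserved by:
- Adding identity: eigenvalues become 0+1, 2+1
- Scaling: eigenvalues become 0, 4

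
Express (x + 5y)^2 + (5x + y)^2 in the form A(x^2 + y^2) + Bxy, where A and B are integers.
26(x^2 + y^2) + 20xy

Expanding: (x + 5y)^2 = x^2 + 10xy + 25y^2
(5x + y)^2 = 25x^2 + 10xy + y^2
Sum = (1+25)(x^2+y^2) + 20xy = 26(x^2 + y^2) + 20xy
This is symmetric in x and y.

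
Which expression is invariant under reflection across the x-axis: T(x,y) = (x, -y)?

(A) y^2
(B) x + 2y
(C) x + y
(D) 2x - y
A

The map is reflection across the x-axis: T(x,y) = (x, -y).
Substitute the transformed coordinates into each option and compare with the original:
(A) y^2  ->  (-y)^2 = y^2   [equals y^2: invariant]
(B) x + 2y  ->  (x) + 2(-y) = x - 2y   [differs from x + 2y: not invariant]
(C) x + y  ->  (x) + (-y) = x - y   [differs from x + y: not invariant]
(D) 2x - y  ->  2(x) - (-y) = 2x + y   [differs from 2x - y: not invariant]

Only option (A), y^2, is unchanged by the transformation.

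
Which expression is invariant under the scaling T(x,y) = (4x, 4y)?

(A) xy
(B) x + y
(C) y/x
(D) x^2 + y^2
C

Under the uniform scaling T(x,y) = (4x, 4y):
Substitute the transformed coordinates into each option and compare with the original:
(A) xy  ->  (4x)(4y) = 16xy   [differs from xy: not invariant]
(B) x + y  ->  (4x) + (4y) = 4x + 4y   [differs from x + y: not invariant]
(C) y/x  ->  (4y)/(4x) = y/x   [equals y/x: invariant]
(D) x^2 + y^2  ->  (4x)^2 + (4y)^2 = 16x^2 + 16y^2   [differs from x^2 + y^2: not invariant]

Only option (C), y/x, is unchanged by the transformation.
The common factor 4 cancels in a ratio of coordinates, while sums, products and sums of squares pick up factors of 4 or 16.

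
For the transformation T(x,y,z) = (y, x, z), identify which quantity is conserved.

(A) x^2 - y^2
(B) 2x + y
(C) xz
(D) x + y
D

Apply T(x,y,z) = (y, x, z) to each option, i.e. replace (x, y, z) by the transformed coordinates.
Substitute the transformed coordinates into each option and compare with the original:
(A) x^2 - y^2  ->  (y)^2 - (x)^2 = -x^2 + y^2   [differs from x^2 - y^2: not invariant]
(B) 2x + y  ->  2(y) + (x) = x + 2y   [differs from 2x + y: not invariant]
(C) xz  ->  (y)(z) = yz   [differs from xz: not invariant]
(D) x + y  ->  (y) + (x) = x + y   [equals x + y: invariant]

Only option (D), x + y, is unchanged by the transformation.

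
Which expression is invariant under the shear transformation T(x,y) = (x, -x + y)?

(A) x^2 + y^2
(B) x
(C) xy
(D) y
B

Under the shear T(x,y) = (x, -x + y):
Substitute the transformed coordinates into each option and compare with the original:
(A) x^2 + y^2  ->  (x)^2 + (-x + y)^2 = 2x^2 - 2xy + y^2   [differs from x^2 + y^2: not invariant]
(B) x  ->  (x) = x   [equals x: invariant]
(C) xy  ->  (x)(-x + y) = -x^2 + xy   [differs from xy: not invariant]
(D) y  ->  (-x + y) = -x + y   [differs from y: not invariant]

Only option (B), x, is unchanged by the transformation.
A vertical shear moves points parallel to the y-axis, so the x-coordinate (and any function of x alone) is unchanged.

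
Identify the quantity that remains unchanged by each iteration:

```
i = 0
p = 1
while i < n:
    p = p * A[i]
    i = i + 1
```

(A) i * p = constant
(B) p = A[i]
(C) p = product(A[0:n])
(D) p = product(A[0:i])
D

A loop invariant must hold before the first iteration and be re-established by every execution of the body.

(D) p = product(A[0:i]): Initially i = 0 and p = 1 = product of the empty slice A[0:0]. If p = product(A[0:i]) holds at the top of an iteration, the body sets p to product(A[0:i]) * A[i] = product(A[0:i+1]) and then i to i+1, so the property is restored. At exit i = n, giving p = product(A[0:n]).

The other options fail:
(A) i * p = constant: initially i * p = 0, but after one iteration it is 1 * A[0], which is nonzero in general.
(B) p = A[i]: after the first iteration p = A[0] but i = 1; in general p is a product of several elements, not a single one.
(C) p = product(A[0:n]): false before the loop (p = 1, not the full product) -- it only becomes true at exit.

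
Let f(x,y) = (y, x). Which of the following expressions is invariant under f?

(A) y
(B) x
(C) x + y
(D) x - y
C

For f(x,y) = (y, x):
After applying f: x' = y, y' = x. So x' + y' = y + x = x + y.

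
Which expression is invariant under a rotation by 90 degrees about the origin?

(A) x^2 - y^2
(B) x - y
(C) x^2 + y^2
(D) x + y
C

A rotation by 90 degrees sends (x, y) to (-y, x).
Substitute the transformed coordinates into each option and compare with the original:
(A) x^2 - y^2  ->  (-y)^2 - (x)^2 = -x^2 + y^2   [differs from x^2 - y^2: not invariant]
(B) x - y  ->  (-y) - (x) = -x - y   [differs from x - y: not invariant]
(C) x^2 + y^2  ->  (-y)^2 + (x)^2 = x^2 + y^2   [equals x^2 + y^2: invariant]
(D) x + y  ->  (-y) + (x) = x - y   [differs from x + y: not invariant]

Only option (C), x^2 + y^2, is unchanged by the transformation.
Geometrically, x^2 + y^2 is the squared distance from the origin, which every rotation about the origin preserves.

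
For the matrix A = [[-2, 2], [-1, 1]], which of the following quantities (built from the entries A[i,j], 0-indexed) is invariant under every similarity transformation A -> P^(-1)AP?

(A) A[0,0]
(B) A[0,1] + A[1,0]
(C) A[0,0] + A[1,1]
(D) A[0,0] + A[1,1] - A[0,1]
C

A[0,0] + A[1,1] is the trace of A. By the cyclic property of the trace, tr(P^(-1)AP) = tr(APP^(-1)) = tr(A), so it is the same for every matrix similar to A.

The other combinations are not similarity invariants. For example, take P = [[1, 1], [1, 2]] (det P = 1), so P^(-1) = [[2, -1], [-1, 1]] and
B = P^(-1)AP = [[0, 3], [0, -1]].
Evaluating each option on A and on B:
(A) A[0,0]: -2 for A, 0 for B -> changes
(B) A[0,1] + A[1,0]: 1 for A, 3 for B -> changes
(C) A[0,0] + A[1,1]: -1 for A, -1 for B -> unchanged
(D) A[0,0] + A[1,1] - A[0,1]: -3 for A, -4 for B -> changes

Only (C) A[0,0] + A[1,1] = -1 survives (and it does so for every P, not just this one), so it is the invariant.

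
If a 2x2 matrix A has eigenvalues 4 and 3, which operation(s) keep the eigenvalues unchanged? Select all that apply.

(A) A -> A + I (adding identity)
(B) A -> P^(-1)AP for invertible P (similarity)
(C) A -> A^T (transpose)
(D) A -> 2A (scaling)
B and C

Eigenvalues are preserved by:
1. Similarity transformations: A -> P^(-1)AP (same characteristic polynomial)
2. Transpose: A^T has the same eigenvalues as A

Eigenvalues are NOT preserved by:
- Adding identity: eigenvalues become 4+1, 3+1
- Scaling: eigenvalues become 8, 6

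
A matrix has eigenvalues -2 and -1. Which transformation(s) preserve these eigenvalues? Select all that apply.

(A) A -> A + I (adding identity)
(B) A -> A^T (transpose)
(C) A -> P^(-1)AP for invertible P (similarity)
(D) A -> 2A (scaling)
B and C

Eigenvalues are preserved by:
1. Similarity transformations: A -> P^(-1)AP (same characteristic polynomial)
2. Transpose: A^T has the same eigenvalues as A

Eigenvalues are NOT preserved by:
- Adding identity: eigenvalues become -2+1, -1+1
- Scaling: eigenvalues become -4, -2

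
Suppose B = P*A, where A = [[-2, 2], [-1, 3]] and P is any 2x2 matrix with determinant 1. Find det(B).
-4

By the multiplicative property of determinants, det(B) = det(P*A) = det(P) * det(A) = det(A),
so the determinant is invariant under multiplication by any determinant-1 matrix; we just need det(A).

det(A) = (-2)(3) - (2)(-1) = -6 - (-2) = -4

Therefore det(B) = 1 * (-4) = -4.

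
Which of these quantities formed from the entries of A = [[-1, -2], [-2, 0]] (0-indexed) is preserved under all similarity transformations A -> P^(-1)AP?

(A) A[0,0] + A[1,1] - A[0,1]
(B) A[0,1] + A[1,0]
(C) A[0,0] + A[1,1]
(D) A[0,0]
C

A[0,0] + A[1,1] is the trace of A. By the cyclic property of the trace, tr(P^(-1)AP) = tr(APP^(-1)) = tr(A), so it is the same for every matrix similar to A.

The other combinations are not similarity invariants. For example, take P = [[1, 1], [1, 2]] (det P = 1), so P^(-1) = [[2, -1], [-1, 1]] and
B = P^(-1)AP = [[-4, -8], [1, 3]].
Evaluating each option on A and on B:
(A) A[0,0] + A[1,1] - A[0,1]: 1 for A, 7 for B -> changes
(B) A[0,1] + A[1,0]: -4 for A, -7 for B -> changes
(C) A[0,0] + A[1,1]: -1 for A, -1 for B -> unchanged
(D) A[0,0]: -1 for A, -4 for B -> changes

Only (C) A[0,0] + A[1,1] = -1 survives (and it does so for every P, not just this one), so it is the invariant.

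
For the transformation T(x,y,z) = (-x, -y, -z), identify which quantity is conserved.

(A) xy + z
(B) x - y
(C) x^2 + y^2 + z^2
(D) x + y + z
C

Apply T(x,y,z) = (-x, -y, -z) to each option, i.e. replace (x, y, z) by the transformed coordinates.
Substitute the transformed coordinates into each option and compare with the original:
(A) xy + z  ->  (-x)(-y) + (-z) = xy - z   [differs from xy + z: not invariant]
(B) x - y  ->  (-x) - (-y) = -x + y   [differs from x - y: not invariant]
(C) x^2 + y^2 + z^2  ->  (-x)^2 + (-y)^2 + (-z)^2 = x^2 + y^2 + z^2   [equals x^2 + y^2 + z^2: invariant]
(D) x + y + z  ->  (-x) + (-y) + (-z) = -x - y - z   [differs from x + y + z: not invariant]

Only option (C), x^2 + y^2 + z^2, is unchanged by the transformation.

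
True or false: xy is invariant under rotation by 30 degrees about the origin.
False

Applying rotation by 30 degrees: x' = x*cos(30 degrees) - y*sin(30 degrees) = sqrt(3)x/2 - y/2, y' = x*sin(30 degrees) + y*cos(30 degrees) = x/2 + sqrt(3)y/2

Substituting into xy:
(sqrt(3)x/2 - y/2)(x/2 + sqrt(3)y/2)
= sqrt(3)x^2/4 + xy/2 - sqrt(3)y^2/4

This differs from the original expression xy, so it is NOT invariant.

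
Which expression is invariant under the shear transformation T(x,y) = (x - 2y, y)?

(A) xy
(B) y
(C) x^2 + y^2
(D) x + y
B

Under the shear T(x,y) = (x - 2y, y):
Substitute the transformed coordinates into each option and compare with the original:
(A) xy  ->  (x - 2y)(y) = xy - 2y^2   [differs from xy: not invariant]
(B) y  ->  (y) = y   [equals y: invariant]
(C) x^2 + y^2  ->  (x - 2y)^2 + (y)^2 = x^2 - 4xy + 5y^2   [differs from x^2 + y^2: not invariant]
(D) x + y  ->  (x - 2y) + (y) = x - y   [differs from x + y: not invariant]

Only option (B), y, is unchanged by the transformation.
A horizontal shear moves points parallel to the x-axis, so the y-coordinate (and any function of y alone) is unchanged.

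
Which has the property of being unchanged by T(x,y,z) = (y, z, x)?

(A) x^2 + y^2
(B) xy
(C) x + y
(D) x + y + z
D

Apply T(x,y,z) = (y, z, x) to each option, i.e. replace (x, y, z) by the transformed coordinates.
Substitute the transformed coordinates into each option and compare with the original:
(A) x^2 + y^2  ->  (y)^2 + (z)^2 = y^2 + z^2   [differs from x^2 + y^2: not invariant]
(B) xy  ->  (y)(z) = yz   [differs from xy: not invariant]
(C) x + y  ->  (y) + (z) = y + z   [differs from x + y: not invariant]
(D) x + y + z  ->  (y) + (z) + (x) = x + y + z   [equals x + y + z: invariant]

Only option (D), x + y + z, is unchanged by the transformation.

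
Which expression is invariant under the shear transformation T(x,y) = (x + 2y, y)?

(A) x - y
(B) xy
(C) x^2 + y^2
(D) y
D

Under the shear T(x,y) = (x + 2y, y):
Substitute the transformed coordinates into each option and compare with the original:
(A) x - y  ->  (x + 2y) - (y) = x + y   [differs from x - y: not invariant]
(B) xy  ->  (x + 2y)(y) = xy + 2y^2   [differs from xy: not invariant]
(C) x^2 + y^2  ->  (x + 2y)^2 + (y)^2 = x^2 + 4xy + 5y^2   [differs from x^2 + y^2: not invariant]
(D) y  ->  (y) = y   [equals y: invariant]

Only option (D), y, is unchanged by the transformation.
A horizontal shear moves points parallel to the x-axis, so the y-coordinate (and any function of y alone) is unchanged.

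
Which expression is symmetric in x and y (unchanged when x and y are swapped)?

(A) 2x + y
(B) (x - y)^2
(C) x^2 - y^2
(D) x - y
B

A symmetric expression is unchanged when the variables are permuted; here the transformation to test is the swap (x, y) -> (y, x).
Substitute the transformed coordinates into each option and compare with the original:
(A) 2x + y  ->  2(y) + (x) = x + 2y   [differs from 2x + y: not invariant]
(B) (x - y)^2  ->  ((y) - (x))^2 = x^2 - 2xy + y^2   [equals (x - y)^2: invariant]
(C) x^2 - y^2  ->  (y)^2 - (x)^2 = -x^2 + y^2   [differs from x^2 - y^2: not invariant]
(D) x - y  ->  (y) - (x) = -x + y   [differs from x - y: not invariant]

Only option (B), (x - y)^2, is unchanged by the transformation.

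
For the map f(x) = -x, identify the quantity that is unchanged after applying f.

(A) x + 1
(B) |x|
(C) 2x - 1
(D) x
B

For f(x) = -x:
Applying f replaces x by -x. Since |-x| = |x|, the absolute value is unchanged by f, whereas x -> -x, 2x - 1 -> -2x - 1 and x + 1 -> -x + 1 all change.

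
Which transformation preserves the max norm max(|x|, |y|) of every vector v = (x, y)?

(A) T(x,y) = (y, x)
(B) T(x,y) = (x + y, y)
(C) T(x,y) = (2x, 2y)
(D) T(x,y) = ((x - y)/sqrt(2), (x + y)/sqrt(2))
A

A transformation preserves a norm if ||T(v)|| = ||v|| for every v; a single vector where the norm changes rules an option out.

(A) T(x,y) = (y, x): preserves the norm -- it only permutes the coordinates and/or flips signs, which leaves max(|x|, |y|) unchanged.
(B) T(x,y) = (x + y, y): v = (1, 1) has norm max(|1|, |1|) = 1, but T(v) = (2, 1) has norm 2 -- not preserved.
(C) T(x,y) = (2x, 2y): v = (1, 0) has norm max(|1|, |0|) = 1, but T(v) = (2, 0) has norm 2 -- not preserved.
(D) T(x,y) = ((x - y)/sqrt(2), (x + y)/sqrt(2)): v = (1, 0) has norm max(|1|, |0|) = 1, but T(v) = (sqrt(2)/2, sqrt(2)/2) has norm sqrt(2)/2 -- not preserved.

Therefore the answer is (A).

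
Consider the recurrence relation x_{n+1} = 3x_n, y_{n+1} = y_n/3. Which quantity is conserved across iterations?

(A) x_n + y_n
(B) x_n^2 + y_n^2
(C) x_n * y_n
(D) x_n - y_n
C

For the recurrence x_{n+1} = 3x_n, y_{n+1} = y_n/3:

x_{n+1} * y_{n+1} = (3x_n) * (y_n/3) = x_n * y_n
The product is conserved.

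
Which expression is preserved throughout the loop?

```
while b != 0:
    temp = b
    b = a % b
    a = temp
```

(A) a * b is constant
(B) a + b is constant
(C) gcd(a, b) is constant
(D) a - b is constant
C

A loop invariant must hold before the first iteration and be re-established by every execution of the body.

(C) gcd(a, b) is constant: One iteration replaces (a, b) by (b, a mod b). Since a mod b = a - q*b for an integer q, any common divisor of a and b divides b and a mod b, and conversely; hence gcd(b, a mod b) = gcd(a, b). For instance (19, 6) -> (6, 1) keeps gcd = 1. At exit b = 0 and a = gcd of the original inputs.

The other options fail:
(A) a * b is constant: e.g. (a, b) = (19, 6) -> (6, 1): the product goes from 114 to 6.
(B) a + b is constant: e.g. (a, b) = (19, 6) -> (6, 1): the sum goes from 25 to 7.
(D) a - b is constant: e.g. (a, b) = (19, 6) -> (6, 1): the difference goes from 13 to 5.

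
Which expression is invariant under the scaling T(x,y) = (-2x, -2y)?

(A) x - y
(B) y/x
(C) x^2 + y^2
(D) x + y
B

Under the uniform scaling T(x,y) = (-2x, -2y):
Substitute the transformed coordinates into each option and compare with the original:
(A) x - y  ->  (-2x) - (-2y) = -2x + 2y   [differs from x - y: not invariant]
(B) y/x  ->  (-2y)/(-2x) = y/x   [equals y/x: invariant]
(C) x^2 + y^2  ->  (-2x)^2 + (-2y)^2 = 4x^2 + 4y^2   [differs from x^2 + y^2: not invariant]
(D) x + y  ->  (-2x) + (-2y) = -2x - 2y   [differs from x + y: not invariant]

Only option (B), y/x, is unchanged by the transformation.
The common factor -2 cancels in a ratio of coordinates, while sums, products and sums of squares pick up factors of -2 or 4.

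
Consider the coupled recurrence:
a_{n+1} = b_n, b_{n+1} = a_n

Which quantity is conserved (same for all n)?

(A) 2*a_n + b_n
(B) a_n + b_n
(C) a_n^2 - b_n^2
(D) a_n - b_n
B

Replace a_n by a_{n+1} = b_n and b_n by b_{n+1} = a_n in each option and simplify:
(A) 2*a_n + b_n  ->  2*(b_n) + (a_n) = a_n + 2*b_n   [not conserved]
(B) a_n + b_n  ->  (b_n) + (a_n) = a_n + b_n   [conserved]
(C) a_n^2 - b_n^2  ->  (b_n)^2 - (a_n)^2 = -a_n^2 + b_n^2   [not conserved]
(D) a_n - b_n  ->  (b_n) - (a_n) = -a_n + b_n   [not conserved]

Only (B) a_n + b_n returns to itself after one step, so it is the conserved quantity.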